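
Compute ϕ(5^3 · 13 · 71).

84000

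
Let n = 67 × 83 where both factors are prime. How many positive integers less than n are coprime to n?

5412

φ(pq) = (p−1)(q−1) = 66 · 82 = 5412.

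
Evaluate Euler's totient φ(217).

180

Prime factorization: 217 = 7 · 31.
φ(7) = 7 − 1 = 6.
φ(31) = 31 − 1 = 30.
Since φ is multiplicative, φ(217) = 6 · 30 = 180.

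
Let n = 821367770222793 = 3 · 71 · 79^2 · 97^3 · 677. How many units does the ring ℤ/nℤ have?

φ(3) = 3 − 1 = 2.
φ(71) = 71 − 1 = 70.
φ(79^2) = 79^2 − 79^1 = 6241 − 79 = 6162.
φ(97^3) = 97^2·(97−1) = 9409·96 = 903264.
φ(677) = 677 − 1 = 676.
φ(821367770222793) = 2 × 70 × 6162 × 903264 × 676 = 526757984363520.

526757984363520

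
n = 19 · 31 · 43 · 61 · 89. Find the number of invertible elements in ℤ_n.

φ(137500283) = 137500283 · (1 − 1/19) · (1 − 1/31) · (1 − 1/43) · (1 − 1/61) · (1 − 1/89)
       = 137500283 · 119750400/137500283 = 119750400.

119750400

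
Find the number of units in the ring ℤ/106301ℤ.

89856

Prime factorization: 106301 = 13^2 · 17 · 37.
φ(106301) = 106301 · (1 − 1/13) · (1 − 1/17) · (1 − 1/37)
       = 106301 · 6912/8177 = 89856.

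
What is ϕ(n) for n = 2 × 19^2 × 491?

167580

φ(354502) = 354502 · (1 − 1/2) · (1 − 1/19) · (1 − 1/491)
       = 354502 · 8820/18658 = 167580.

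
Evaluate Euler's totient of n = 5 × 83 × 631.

206640

φ(261865) = 261865 · (1 − 1/5) · (1 − 1/83) · (1 − 1/631)
       = 261865 · 206640/261865 = 206640.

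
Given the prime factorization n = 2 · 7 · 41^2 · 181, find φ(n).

1771200

φ(4259654) = 4259654 · (1 − 1/2) · (1 − 1/7) · (1 − 1/41) · (1 − 1/181)
       = 4259654 · 43200/103894 = 1771200.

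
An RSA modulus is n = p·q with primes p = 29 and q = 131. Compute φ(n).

φ(n) = (p − 1)(q − 1) = (29−1)(131−1) = 28·130 = 3640.

3640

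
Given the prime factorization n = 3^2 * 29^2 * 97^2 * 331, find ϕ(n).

14971461120

φ(3^2) = 3^1·(3−1) = 3·2 = 6.
φ(29^2) = 29^2 − 29^1 = 841 − 29 = 812.
φ(97^2) = 97^2 − 97^1 = 9409 − 97 = 9312.
φ(331) = 331 − 1 = 330.
φ(23572734651) = 6 × 812 × 9312 × 330 = 14971461120.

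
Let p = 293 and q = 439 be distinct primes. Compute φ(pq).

127896

φ(128627) = 128627 · (1 − 1/293) · (1 − 1/439)
       = 128627 · 127896/128627 = 127896.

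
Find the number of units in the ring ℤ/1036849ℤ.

Prime factorization: 1036849 = 11**3 · 19 · 41.
φ(11^3) = 11^3 − 11^2 = 1331 − 121 = 1210.
φ(19) = 19 − 1 = 18.
φ(41) = 41 − 1 = 40.
Since φ is multiplicative, φ(1036849) = 1210 · 18 · 40 = 871200.

871200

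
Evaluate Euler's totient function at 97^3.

φ(912673) = 912673 · (1 − 1/97)
       = 912673 · 96/97 = 903264.

903264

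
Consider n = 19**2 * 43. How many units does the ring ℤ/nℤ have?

φ(19^2) = 19^1·(19−1) = 19·18 = 342.
φ(43) = 43 − 1 = 42.
Multiply: 342 · 42 = 14364.

14364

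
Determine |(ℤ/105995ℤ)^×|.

Factor 105995: 105995 = 5 * 17 * 29 * 43.
φ(5) = 5 − 1 = 4.
φ(17) = 17 − 1 = 16.
φ(29) = 29 − 1 = 28.
φ(43) = 43 − 1 = 42.
Since φ is multiplicative, φ(105995) = 4 · 16 · 28 · 42 = 75264.

75264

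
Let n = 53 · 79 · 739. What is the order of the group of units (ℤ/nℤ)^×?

2993328

φ(53) = 53 − 1 = 52.
φ(79) = 79 − 1 = 78.
φ(739) = 739 − 1 = 738.
φ(3094193) = 52 × 78 × 738 = 2993328.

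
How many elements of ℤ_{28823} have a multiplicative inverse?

25920

Prime factorization: 28823 = 19 × 37 × 41.
φ(19) = 19 − 1 = 18.
φ(37) = 37 − 1 = 36.
φ(41) = 41 − 1 = 40.
Multiply: 18 · 36 · 40 = 25920.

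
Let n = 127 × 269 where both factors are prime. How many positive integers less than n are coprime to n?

33768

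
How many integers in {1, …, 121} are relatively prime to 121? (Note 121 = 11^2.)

110

φ(121) = 121 · (1 − 1/11)
       = 121 · 10/11 = 110.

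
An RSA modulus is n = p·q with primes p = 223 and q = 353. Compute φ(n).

φ(223) = 223 − 1 = 222.
φ(353) = 353 − 1 = 352.
Since φ is multiplicative, φ(78719) = 222 · 352 = 78144.

78144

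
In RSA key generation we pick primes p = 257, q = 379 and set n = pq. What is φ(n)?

φ(pq) = (p−1)(q−1) = 256 · 378 = 96768.

96768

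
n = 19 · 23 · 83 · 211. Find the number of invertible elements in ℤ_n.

6819120

φ(19) = 19 − 1 = 18.
φ(23) = 23 − 1 = 22.
φ(83) = 83 − 1 = 82.
φ(211) = 211 − 1 = 210.
Since φ is multiplicative, φ(7653181) = 18 · 22 · 82 · 210 = 6819120.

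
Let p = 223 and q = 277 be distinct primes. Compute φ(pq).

φ(pq) = (p−1)(q−1) = 222 · 276 = 61272.

61272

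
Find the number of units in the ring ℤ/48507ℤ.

Factor 48507: 48507 = 3 * 19 * 23 * 37.
φ(48507) = 48507 · (1 − 1/3) · (1 − 1/19) · (1 − 1/23) · (1 − 1/37)
       = 48507 · 28512/48507 = 28512.

28512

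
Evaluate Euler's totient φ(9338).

3696

9338 = 2 · 7 · 23 · 29.
φ(2) = 2 − 1 = 1.
φ(7) = 7 − 1 = 6.
φ(23) = 23 − 1 = 22.
φ(29) = 29 − 1 = 28.
Since φ is multiplicative, φ(9338) = 1 · 6 · 22 · 28 = 3696.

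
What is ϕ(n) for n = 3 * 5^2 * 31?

φ(3) = 3 − 1 = 2.
φ(5^2) = 5^1·(5−1) = 5·4 = 20.
φ(31) = 31 − 1 = 30.
Since φ is multiplicative, φ(2325) = 2 · 20 · 30 = 1200.

1200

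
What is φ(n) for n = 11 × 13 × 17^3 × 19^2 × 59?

11006599680

φ(14963804141) = 14963804141 · (1 − 1/11) · (1 − 1/13) · (1 − 1/17) · (1 − 1/19) · (1 − 1/59)
       = 14963804141 · 2004480/2725151 = 11006599680.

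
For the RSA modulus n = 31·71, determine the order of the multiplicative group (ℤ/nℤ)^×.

For distinct primes, φ(pq) = (p−1)(q−1) = 30 × 70 = 2100.

2100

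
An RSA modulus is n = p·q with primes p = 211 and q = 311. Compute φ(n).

65100

φ(pq) = (p−1)(q−1) = 210 · 310 = 65100.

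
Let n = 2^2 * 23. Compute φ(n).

φ(92) = 92 · (1 − 1/2) · (1 − 1/23)
       = 92 · 22/46 = 44.

44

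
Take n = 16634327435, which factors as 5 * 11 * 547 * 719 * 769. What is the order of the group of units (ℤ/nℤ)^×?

12043100160

φ(5) = 5 − 1 = 4.
φ(11) = 11 − 1 = 10.
φ(547) = 547 − 1 = 546.
φ(719) = 719 − 1 = 718.
φ(769) = 769 − 1 = 768.
Multiply: 4 · 10 · 546 · 718 · 768 = 12043100160.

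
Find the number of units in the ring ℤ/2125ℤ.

First factor: 2125 = 5^3 * 17.
φ(5^3) = 5^3 − 5^2 = 125 − 25 = 100.
φ(17) = 17 − 1 = 16.
Multiply: 100 · 16 = 1600.

1600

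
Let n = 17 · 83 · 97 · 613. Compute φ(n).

77082624

φ(83899471) = 83899471 · (1 − 1/17) · (1 − 1/83) · (1 − 1/97) · (1 − 1/613)
       = 83899471 · 77082624/83899471 = 77082624.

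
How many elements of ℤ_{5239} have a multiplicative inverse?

4680

5239 = 13**2 × 31.
φ(13^2) = 13^2 − 13^1 = 169 − 13 = 156.
φ(31) = 31 − 1 = 30.
Since φ is multiplicative, φ(5239) = 156 · 30 = 4680.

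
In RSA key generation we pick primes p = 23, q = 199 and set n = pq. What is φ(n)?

4356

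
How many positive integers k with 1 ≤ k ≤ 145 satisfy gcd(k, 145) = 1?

Prime factorization: 145 = 5 · 29.
φ(145) = 145 · (1 − 1/5) · (1 − 1/29)
       = 145 · 112/145 = 112.

112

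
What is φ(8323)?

6720

First factor: 8323 = 7 · 29 · 41.
φ(8323) = 8323 · (1 − 1/7) · (1 − 1/29) · (1 − 1/41)
       = 8323 · 6720/8323 = 6720.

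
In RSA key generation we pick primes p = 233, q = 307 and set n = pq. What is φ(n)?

φ(233) = 233 − 1 = 232.
φ(307) = 307 − 1 = 306.
Since φ is multiplicative, φ(71531) = 232 · 306 = 70992.

70992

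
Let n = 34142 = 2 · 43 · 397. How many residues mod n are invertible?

φ(2) = 2 − 1 = 1.
φ(43) = 43 − 1 = 42.
φ(397) = 397 − 1 = 396.
Since φ is multiplicative, φ(34142) = 1 · 42 · 396 = 16632.

16632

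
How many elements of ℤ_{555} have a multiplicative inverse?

Prime factorization: 555 = 3 · 5 · 37.
φ(555) = 555 · (1 − 1/3) · (1 − 1/5) · (1 − 1/37)
       = 555 · 288/555 = 288.

288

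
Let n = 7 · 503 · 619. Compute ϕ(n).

φ(2179499) = 2179499 · (1 − 1/7) · (1 − 1/503) · (1 − 1/619)
       = 2179499 · 1861416/2179499 = 1861416.

1861416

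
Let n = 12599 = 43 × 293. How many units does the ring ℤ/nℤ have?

φ(43) = 43 − 1 = 42.
φ(293) = 293 − 1 = 292.
φ(12599) = 42 × 292 = 12264.

12264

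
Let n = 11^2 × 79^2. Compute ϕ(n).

677820

φ(11^2) = 11^1·(11−1) = 11·10 = 110.
φ(79^2) = 79^2 − 79^1 = 6241 − 79 = 6162.
Multiply: 110 · 6162 = 677820.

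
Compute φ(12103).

9072

First factor: 12103 = 7^2 * 13 * 19.
φ(7^2) = 7^1·(7−1) = 7·6 = 42.
φ(13) = 13 − 1 = 12.
φ(19) = 19 − 1 = 18.
φ(12103) = 42 × 12 × 18 = 9072.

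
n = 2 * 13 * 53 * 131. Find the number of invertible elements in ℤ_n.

81120

φ(180518) = 180518 · (1 − 1/2) · (1 − 1/13) · (1 − 1/53) · (1 − 1/131)
       = 180518 · 81120/180518 = 81120.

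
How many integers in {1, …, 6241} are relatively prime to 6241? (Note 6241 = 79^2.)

6162

φ(6241) = 6241 · (1 − 1/79)
       = 6241 · 78/79 = 6162.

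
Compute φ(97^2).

φ(97^2) = 97^1·(97−1) = 97·96 = 9312.

9312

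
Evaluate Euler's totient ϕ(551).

504

First factor: 551 = 19 · 29.
φ(551) = 551 · (1 − 1/19) · (1 − 1/29)
       = 551 · 504/551 = 504.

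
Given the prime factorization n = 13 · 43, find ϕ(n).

φ(559) = 559 · (1 − 1/13) · (1 − 1/43)
       = 559 · 504/559 = 504.

504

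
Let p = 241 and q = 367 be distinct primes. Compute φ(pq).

For distinct primes, φ(pq) = (p−1)(q−1) = 240 × 366 = 87840.

87840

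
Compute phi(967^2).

934122

φ(935089) = 935089 · (1 − 1/967)
       = 935089 · 966/967 = 934122.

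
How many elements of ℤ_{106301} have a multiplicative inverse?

89856

Factor 106301: 106301 = 13**2 * 17 * 37.
φ(13^2) = 13^2 − 13^1 = 169 − 13 = 156.
φ(17) = 17 − 1 = 16.
φ(37) = 37 − 1 = 36.
Since φ is multiplicative, φ(106301) = 156 · 16 · 36 = 89856.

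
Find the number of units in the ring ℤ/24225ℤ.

Prime factorization: 24225 = 3 * 5^2 * 17 * 19.
φ(24225) = 24225 · (1 − 1/3) · (1 − 1/5) · (1 − 1/17) · (1 − 1/19)
       = 24225 · 2304/4845 = 11520.

11520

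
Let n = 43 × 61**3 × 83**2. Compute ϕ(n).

63819317520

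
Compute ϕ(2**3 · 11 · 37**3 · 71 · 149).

20423289600

φ(47155511656) = 47155511656 · (1 − 1/2) · (1 − 1/11) · (1 − 1/37) · (1 − 1/71) · (1 − 1/149)
       = 47155511656 · 3729600/8611306 = 20423289600.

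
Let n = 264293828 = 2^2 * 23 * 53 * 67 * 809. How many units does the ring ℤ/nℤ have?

122014464

φ(2^2) = 2^2 − 2^1 = 4 − 2 = 2.
φ(23) = 23 − 1 = 22.
φ(53) = 53 − 1 = 52.
φ(67) = 67 − 1 = 66.
φ(809) = 809 − 1 = 808.
φ(264293828) = 2 × 22 × 52 × 66 × 808 = 122014464.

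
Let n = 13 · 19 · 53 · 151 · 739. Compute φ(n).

1243382400

φ(13) = 13 − 1 = 12.
φ(19) = 19 − 1 = 18.
φ(53) = 53 − 1 = 52.
φ(151) = 151 − 1 = 150.
φ(739) = 739 − 1 = 738.
Multiply: 12 · 18 · 52 · 150 · 738 = 1243382400.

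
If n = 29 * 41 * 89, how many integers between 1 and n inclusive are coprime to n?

φ(29) = 29 − 1 = 28.
φ(41) = 41 − 1 = 40.
φ(89) = 89 − 1 = 88.
Multiply: 28 · 40 · 88 = 98560.

98560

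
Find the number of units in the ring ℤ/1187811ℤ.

1187811 = 3^3 · 29 · 37 · 41.
φ(3^3) = 3^3 − 3^2 = 27 − 9 = 18.
φ(29) = 29 − 1 = 28.
φ(37) = 37 − 1 = 36.
φ(41) = 41 − 1 = 40.
φ(1187811) = 18 × 28 × 36 × 40 = 725760.

725760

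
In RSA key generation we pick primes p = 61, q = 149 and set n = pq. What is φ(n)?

φ(61) = 61 − 1 = 60.
φ(149) = 149 − 1 = 148.
φ(9089) = 60 × 148 = 8880.

8880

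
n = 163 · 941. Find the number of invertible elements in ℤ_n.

152280

φ(153383) = 153383 · (1 − 1/163) · (1 − 1/941)
       = 153383 · 152280/153383 = 152280.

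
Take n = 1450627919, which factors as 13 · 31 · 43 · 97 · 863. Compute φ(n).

1251210240

φ(1450627919) = 1450627919 · (1 − 1/13) · (1 − 1/31) · (1 − 1/43) · (1 − 1/97) · (1 − 1/863)
       = 1450627919 · 1251210240/1450627919 = 1251210240.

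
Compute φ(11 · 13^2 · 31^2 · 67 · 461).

44046288000

φ(55179594613) = 55179594613 · (1 − 1/11) · (1 − 1/13) · (1 − 1/31) · (1 − 1/67) · (1 − 1/461)
       = 55179594613 · 109296000/136922071 = 44046288000.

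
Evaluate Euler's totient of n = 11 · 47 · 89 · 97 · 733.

φ(11) = 11 − 1 = 10.
φ(47) = 47 − 1 = 46.
φ(89) = 89 − 1 = 88.
φ(97) = 97 − 1 = 96.
φ(733) = 733 − 1 = 732.
φ(3271570313) = 10 × 46 × 88 × 96 × 732 = 2844610560.

2844610560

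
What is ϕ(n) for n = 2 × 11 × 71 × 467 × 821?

267484000

φ(598881734) = 598881734 · (1 − 1/2) · (1 − 1/11) · (1 − 1/71) · (1 − 1/467) · (1 − 1/821)
       = 598881734 · 267484000/598881734 = 267484000.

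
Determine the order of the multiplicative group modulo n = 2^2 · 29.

56

φ(2^2) = 2^2 − 2^1 = 4 − 2 = 2.
φ(29) = 29 − 1 = 28.
Since φ is multiplicative, φ(116) = 2 · 28 = 56.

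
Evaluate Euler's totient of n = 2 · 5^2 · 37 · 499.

φ(923150) = 923150 · (1 − 1/2) · (1 − 1/5) · (1 − 1/37) · (1 − 1/499)
       = 923150 · 71712/184630 = 358560.

358560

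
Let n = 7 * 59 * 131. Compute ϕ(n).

φ(54103) = 54103 · (1 − 1/7) · (1 − 1/59) · (1 − 1/131)
       = 54103 · 45240/54103 = 45240.

45240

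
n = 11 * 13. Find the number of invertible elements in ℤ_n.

φ(11) = 11 − 1 = 10.
φ(13) = 13 − 1 = 12.
Multiply: 10 · 12 = 120.

120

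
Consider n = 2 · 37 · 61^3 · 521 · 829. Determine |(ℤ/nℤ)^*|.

3460565721600

φ(7254600117946) = 7254600117946 · (1 − 1/2) · (1 − 1/37) · (1 − 1/61) · (1 − 1/521) · (1 − 1/829)
       = 7254600117946 · 930009600/1949637226 = 3460565721600.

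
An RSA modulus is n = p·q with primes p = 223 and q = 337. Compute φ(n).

74592

φ(n) = (p − 1)(q − 1) = (223−1)(337−1) = 222·336 = 74592.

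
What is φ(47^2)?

φ(47^2) = 47^1·(47−1) = 47·46 = 2162.

2162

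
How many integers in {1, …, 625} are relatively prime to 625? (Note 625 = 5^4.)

φ(5^4) = 5^4 − 5^3 = 625 − 125 = 500.

500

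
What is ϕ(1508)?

672

Factor 1508: 1508 = 2^2 × 13 × 29.
φ(1508) = 1508 · (1 − 1/2) · (1 − 1/13) · (1 − 1/29)
       = 1508 · 336/754 = 672.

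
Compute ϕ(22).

10

Prime factorization: 22 = 2 × 11.
φ(2) = 2 − 1 = 1.
φ(11) = 11 − 1 = 10.
Since φ is multiplicative, φ(22) = 1 · 10 = 10.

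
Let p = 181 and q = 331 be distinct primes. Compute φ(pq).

φ(n) = (p − 1)(q − 1) = (181−1)(331−1) = 180·330 = 59400.

59400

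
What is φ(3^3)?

φ(27) = 27 · (1 − 1/3)
       = 27 · 2/3 = 18.

18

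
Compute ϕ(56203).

Factor 56203: 56203 = 7^2 × 31 × 37.
φ(7^2) = 7^1·(7−1) = 7·6 = 42.
φ(31) = 31 − 1 = 30.
φ(37) = 37 − 1 = 36.
φ(56203) = 42 × 30 × 36 = 45360.

45360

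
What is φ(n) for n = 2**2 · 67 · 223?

29304

φ(2^2) = 2^2 − 2^1 = 4 − 2 = 2.
φ(67) = 67 − 1 = 66.
φ(223) = 223 − 1 = 222.
Multiply: 2 · 66 · 222 = 29304.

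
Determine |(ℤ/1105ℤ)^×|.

Factor 1105: 1105 = 5 * 13 * 17.
φ(5) = 5 − 1 = 4.
φ(13) = 13 − 1 = 12.
φ(17) = 17 − 1 = 16.
Multiply: 4 · 12 · 16 = 768.

768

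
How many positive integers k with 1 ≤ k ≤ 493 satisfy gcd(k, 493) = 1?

448

493 = 17 · 29.
φ(17) = 17 − 1 = 16.
φ(29) = 29 − 1 = 28.
Multiply: 16 · 28 = 448.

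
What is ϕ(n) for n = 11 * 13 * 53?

6240

φ(11) = 11 − 1 = 10.
φ(13) = 13 − 1 = 12.
φ(53) = 53 − 1 = 52.
Since φ is multiplicative, φ(7579) = 10 · 12 · 52 = 6240.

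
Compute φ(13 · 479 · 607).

3476016

φ(3779789) = 3779789 · (1 − 1/13) · (1 − 1/479) · (1 − 1/607)
       = 3779789 · 3476016/3779789 = 3476016.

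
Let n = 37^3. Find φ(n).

φ(50653) = 50653 · (1 − 1/37)
       = 50653 · 36/37 = 49284.

49284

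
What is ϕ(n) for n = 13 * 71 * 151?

φ(13) = 13 − 1 = 12.
φ(71) = 71 − 1 = 70.
φ(151) = 151 − 1 = 150.
Since φ is multiplicative, φ(139373) = 12 · 70 · 150 = 126000.

126000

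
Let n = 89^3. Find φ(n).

φ(89^3) = 89^2·(89−1) = 7921·88 = 697048.

697048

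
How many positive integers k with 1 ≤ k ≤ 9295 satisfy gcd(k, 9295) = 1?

9295 = 5 · 11 · 13^2.
φ(9295) = 9295 · (1 − 1/5) · (1 − 1/11) · (1 − 1/13)
       = 9295 · 480/715 = 6240.

6240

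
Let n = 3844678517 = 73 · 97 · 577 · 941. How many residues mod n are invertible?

3742433280

φ(73) = 73 − 1 = 72.
φ(97) = 97 − 1 = 96.
φ(577) = 577 − 1 = 576.
φ(941) = 941 − 1 = 940.
φ(3844678517) = 72 × 96 × 576 × 940 = 3742433280.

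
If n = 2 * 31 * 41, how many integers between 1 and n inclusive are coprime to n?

1200

φ(2542) = 2542 · (1 − 1/2) · (1 − 1/31) · (1 − 1/41)
       = 2542 · 1200/2542 = 1200.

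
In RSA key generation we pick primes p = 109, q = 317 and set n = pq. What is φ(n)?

φ(34553) = 34553 · (1 − 1/109) · (1 − 1/317)
       = 34553 · 34128/34553 = 34128.

34128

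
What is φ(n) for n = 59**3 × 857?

172824688

φ(176009803) = 176009803 · (1 − 1/59) · (1 − 1/857)
       = 176009803 · 49648/50563 = 172824688.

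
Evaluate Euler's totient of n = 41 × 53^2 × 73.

φ(41) = 41 − 1 = 40.
φ(53^2) = 53^2 − 53^1 = 2809 − 53 = 2756.
φ(73) = 73 − 1 = 72.
Multiply: 40 · 2756 · 72 = 7937280.

7937280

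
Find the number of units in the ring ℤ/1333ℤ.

First factor: 1333 = 31 · 43.
φ(31) = 31 − 1 = 30.
φ(43) = 43 − 1 = 42.
Multiply: 30 · 42 = 1260.

1260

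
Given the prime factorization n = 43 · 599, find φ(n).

φ(25757) = 25757 · (1 − 1/43) · (1 − 1/599)
       = 25757 · 25116/25757 = 25116.

25116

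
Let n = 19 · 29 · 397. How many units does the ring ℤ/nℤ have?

φ(218747) = 218747 · (1 − 1/19) · (1 − 1/29) · (1 − 1/397)
       = 218747 · 199584/218747 = 199584.

199584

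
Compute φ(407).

First factor: 407 = 11 * 37.
φ(11) = 11 − 1 = 10.
φ(37) = 37 − 1 = 36.
φ(407) = 10 × 36 = 360.

360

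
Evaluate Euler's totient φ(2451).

1512

2451 = 3 · 19 · 43.
φ(2451) = 2451 · (1 − 1/3) · (1 − 1/19) · (1 − 1/43)
       = 2451 · 1512/2451 = 1512.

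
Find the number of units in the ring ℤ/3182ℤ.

First factor: 3182 = 2 · 37 · 43.
φ(2) = 2 − 1 = 1.
φ(37) = 37 − 1 = 36.
φ(43) = 43 − 1 = 42.
φ(3182) = 1 × 36 × 42 = 1512.

1512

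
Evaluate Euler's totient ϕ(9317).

7260

Prime factorization: 9317 = 7 · 11^3.
φ(9317) = 9317 · (1 − 1/7) · (1 − 1/11)
       = 9317 · 60/77 = 7260.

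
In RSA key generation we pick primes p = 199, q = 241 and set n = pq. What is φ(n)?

For distinct primes, φ(pq) = (p−1)(q−1) = 198 × 240 = 47520.

47520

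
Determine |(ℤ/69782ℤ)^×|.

First factor: 69782 = 2 · 23 · 37 · 41.
φ(69782) = 69782 · (1 − 1/2) · (1 − 1/23) · (1 − 1/37) · (1 − 1/41)
       = 69782 · 31680/69782 = 31680.

31680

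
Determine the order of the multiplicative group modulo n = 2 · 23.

φ(2) = 2 − 1 = 1.
φ(23) = 23 − 1 = 22.
Since φ is multiplicative, φ(46) = 1 · 22 = 22.

22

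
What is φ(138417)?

First factor: 138417 = 3 × 29 × 37 × 43.
φ(138417) = 138417 · (1 − 1/3) · (1 − 1/29) · (1 − 1/37) · (1 − 1/43)
       = 138417 · 84672/138417 = 84672.

84672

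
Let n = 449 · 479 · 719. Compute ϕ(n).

153755392

φ(154636049) = 154636049 · (1 − 1/449) · (1 − 1/479) · (1 − 1/719)
       = 154636049 · 153755392/154636049 = 153755392.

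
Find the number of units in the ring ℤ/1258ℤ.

Prime factorization: 1258 = 2 * 17 * 37.
φ(2) = 2 − 1 = 1.
φ(17) = 17 − 1 = 16.
φ(37) = 37 − 1 = 36.
Multiply: 1 · 16 · 36 = 576.

576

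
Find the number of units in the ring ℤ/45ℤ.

24

Factor 45: 45 = 3^2 · 5.
φ(3^2) = 3^2 − 3^1 = 9 − 3 = 6.
φ(5) = 5 − 1 = 4.
Since φ is multiplicative, φ(45) = 6 · 4 = 24.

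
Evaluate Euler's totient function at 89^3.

φ(704969) = 704969 · (1 − 1/89)
       = 704969 · 88/89 = 697048.

697048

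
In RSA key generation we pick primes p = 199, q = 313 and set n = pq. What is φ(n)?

For distinct primes, φ(pq) = (p−1)(q−1) = 198 × 312 = 61776.

61776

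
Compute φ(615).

320

Factor 615: 615 = 3 * 5 * 41.
φ(3) = 3 − 1 = 2.
φ(5) = 5 − 1 = 4.
φ(41) = 41 − 1 = 40.
φ(615) = 2 × 4 × 40 = 320.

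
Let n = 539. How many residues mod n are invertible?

420

Factor 539: 539 = 7^2 * 11.
φ(7^2) = 7^2 − 7^1 = 49 − 7 = 42.
φ(11) = 11 − 1 = 10.
φ(539) = 42 × 10 = 420.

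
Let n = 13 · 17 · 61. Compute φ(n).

11520

φ(13) = 13 − 1 = 12.
φ(17) = 17 − 1 = 16.
φ(61) = 61 − 1 = 60.
φ(13481) = 12 × 16 × 60 = 11520.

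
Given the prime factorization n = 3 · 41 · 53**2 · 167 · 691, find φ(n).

25253779200

φ(39870471279) = 39870471279 · (1 − 1/3) · (1 − 1/41) · (1 − 1/53) · (1 − 1/167) · (1 − 1/691)
       = 39870471279 · 476486400/752273043 = 25253779200.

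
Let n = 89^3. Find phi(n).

φ(704969) = 704969 · (1 − 1/89)
       = 704969 · 88/89 = 697048.

697048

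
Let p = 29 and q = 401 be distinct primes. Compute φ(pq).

11200

For distinct primes, φ(pq) = (p−1)(q−1) = 28 × 400 = 11200.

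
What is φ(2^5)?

16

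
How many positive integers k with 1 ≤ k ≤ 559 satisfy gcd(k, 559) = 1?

First factor: 559 = 13 · 43.
φ(559) = 559 · (1 − 1/13) · (1 − 1/43)
       = 559 · 504/559 = 504.

504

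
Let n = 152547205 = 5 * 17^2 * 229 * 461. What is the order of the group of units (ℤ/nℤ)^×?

114109440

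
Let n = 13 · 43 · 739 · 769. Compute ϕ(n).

φ(13) = 13 − 1 = 12.
φ(43) = 43 − 1 = 42.
φ(739) = 739 − 1 = 738.
φ(769) = 769 − 1 = 768.
Since φ is multiplicative, φ(317674669) = 12 · 42 · 738 · 768 = 285659136.

285659136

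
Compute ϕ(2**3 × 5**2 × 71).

5600

φ(2^3) = 2^2·(2−1) = 4·1 = 4.
φ(5^2) = 5^1·(5−1) = 5·4 = 20.
φ(71) = 71 − 1 = 70.
Multiply: 4 · 20 · 70 = 5600.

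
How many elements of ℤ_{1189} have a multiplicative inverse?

1120

First factor: 1189 = 29 × 41.
φ(29) = 29 − 1 = 28.
φ(41) = 41 − 1 = 40.
Multiply: 28 · 40 = 1120.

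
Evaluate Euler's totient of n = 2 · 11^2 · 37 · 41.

158400

φ(2) = 2 − 1 = 1.
φ(11^2) = 11^2 − 11^1 = 121 − 11 = 110.
φ(37) = 37 − 1 = 36.
φ(41) = 41 − 1 = 40.
Multiply: 1 · 110 · 36 · 40 = 158400.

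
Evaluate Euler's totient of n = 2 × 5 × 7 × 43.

1008

φ(2) = 2 − 1 = 1.
φ(5) = 5 − 1 = 4.
φ(7) = 7 − 1 = 6.
φ(43) = 43 − 1 = 42.
φ(3010) = 1 × 4 × 6 × 42 = 1008.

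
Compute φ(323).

288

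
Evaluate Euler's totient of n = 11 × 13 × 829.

99360

φ(11) = 11 − 1 = 10.
φ(13) = 13 − 1 = 12.
φ(829) = 829 − 1 = 828.
φ(118547) = 10 × 12 × 828 = 99360.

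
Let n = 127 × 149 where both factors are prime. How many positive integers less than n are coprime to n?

18648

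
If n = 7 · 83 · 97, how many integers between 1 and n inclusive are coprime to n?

47232

φ(56357) = 56357 · (1 − 1/7) · (1 − 1/83) · (1 − 1/97)
       = 56357 · 47232/56357 = 47232.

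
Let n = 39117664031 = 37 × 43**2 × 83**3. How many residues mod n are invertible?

36727408368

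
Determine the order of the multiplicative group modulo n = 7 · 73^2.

31536

φ(7) = 7 − 1 = 6.
φ(73^2) = 73^2 − 73^1 = 5329 − 73 = 5256.
Multiply: 6 · 5256 = 31536.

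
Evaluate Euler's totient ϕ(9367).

8064

Prime factorization: 9367 = 17 * 19 * 29.
φ(17) = 17 − 1 = 16.
φ(19) = 19 − 1 = 18.
φ(29) = 29 − 1 = 28.
Since φ is multiplicative, φ(9367) = 16 · 18 · 28 = 8064.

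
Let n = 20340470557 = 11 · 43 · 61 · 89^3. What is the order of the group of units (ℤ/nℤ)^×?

φ(11) = 11 − 1 = 10.
φ(43) = 43 − 1 = 42.
φ(61) = 61 − 1 = 60.
φ(89^3) = 89^3 − 89^2 = 704969 − 7921 = 697048.
Since φ is multiplicative, φ(20340470557) = 10 · 42 · 60 · 697048 = 17565609600.

17565609600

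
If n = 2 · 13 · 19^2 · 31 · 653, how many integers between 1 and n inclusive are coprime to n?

φ(190000798) = 190000798 · (1 − 1/2) · (1 − 1/13) · (1 − 1/19) · (1 − 1/31) · (1 − 1/653)
       = 190000798 · 4224960/10000042 = 80274240.

80274240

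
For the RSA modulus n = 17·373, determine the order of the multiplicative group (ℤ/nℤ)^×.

φ(17) = 17 − 1 = 16.
φ(373) = 373 − 1 = 372.
Since φ is multiplicative, φ(6341) = 16 · 372 = 5952.

5952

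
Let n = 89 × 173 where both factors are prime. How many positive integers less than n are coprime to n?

φ(n) = (p − 1)(q − 1) = (89−1)(173−1) = 88·172 = 15136.

15136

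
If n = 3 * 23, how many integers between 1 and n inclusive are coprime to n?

44

φ(3) = 3 − 1 = 2.
φ(23) = 23 − 1 = 22.
Multiply: 2 · 22 = 44.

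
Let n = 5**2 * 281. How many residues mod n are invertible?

φ(7025) = 7025 · (1 − 1/5) · (1 − 1/281)
       = 7025 · 1120/1405 = 5600.

5600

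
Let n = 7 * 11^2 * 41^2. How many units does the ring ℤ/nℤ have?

1082400

φ(1423807) = 1423807 · (1 − 1/7) · (1 − 1/11) · (1 − 1/41)
       = 1423807 · 2400/3157 = 1082400.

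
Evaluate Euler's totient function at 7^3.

φ(7^3) = 7^3 − 7^2 = 343 − 49 = 294.

294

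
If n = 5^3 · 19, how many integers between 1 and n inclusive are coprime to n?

1800

φ(5^3) = 5^2·(5−1) = 25·4 = 100.
φ(19) = 19 − 1 = 18.
φ(2375) = 100 × 18 = 1800.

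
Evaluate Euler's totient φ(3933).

Factor 3933: 3933 = 3**2 * 19 * 23.
φ(3^2) = 3^2 − 3^1 = 9 − 3 = 6.
φ(19) = 19 − 1 = 18.
φ(23) = 23 − 1 = 22.
φ(3933) = 6 × 18 × 22 = 2376.

2376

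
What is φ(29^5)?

19803868

φ(20511149) = 20511149 · (1 − 1/29)
       = 20511149 · 28/29 = 19803868.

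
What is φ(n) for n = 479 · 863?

412036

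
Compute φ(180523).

138240

Factor 180523: 180523 = 7 * 17 * 37 * 41.
φ(7) = 7 − 1 = 6.
φ(17) = 17 − 1 = 16.
φ(37) = 37 − 1 = 36.
φ(41) = 41 − 1 = 40.
φ(180523) = 6 × 16 × 36 × 40 = 138240.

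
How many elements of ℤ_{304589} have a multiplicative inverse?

253440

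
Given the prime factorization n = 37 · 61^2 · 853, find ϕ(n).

112259520

φ(37) = 37 − 1 = 36.
φ(61^2) = 61^1·(61−1) = 61·60 = 3660.
φ(853) = 853 − 1 = 852.
Since φ is multiplicative, φ(117438481) = 36 · 3660 · 852 = 112259520.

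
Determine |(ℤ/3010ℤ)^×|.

1008

First factor: 3010 = 2 · 5 · 7 · 43.
φ(3010) = 3010 · (1 − 1/2) · (1 − 1/5) · (1 − 1/7) · (1 − 1/43)
       = 3010 · 1008/3010 = 1008.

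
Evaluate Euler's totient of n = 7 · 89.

φ(7) = 7 − 1 = 6.
φ(89) = 89 − 1 = 88.
Multiply: 6 · 88 = 528.

528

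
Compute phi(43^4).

3339294

φ(3418801) = 3418801 · (1 − 1/43)
       = 3418801 · 42/43 = 3339294.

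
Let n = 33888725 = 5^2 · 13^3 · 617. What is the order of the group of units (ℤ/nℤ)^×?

24984960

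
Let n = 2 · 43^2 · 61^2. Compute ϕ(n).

φ(13760258) = 13760258 · (1 − 1/2) · (1 − 1/43) · (1 − 1/61)
       = 13760258 · 2520/5246 = 6609960.

6609960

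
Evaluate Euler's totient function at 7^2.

42

φ(7^2) = 7^2 − 7^1 = 49 − 7 = 42.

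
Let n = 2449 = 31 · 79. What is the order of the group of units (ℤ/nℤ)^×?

2340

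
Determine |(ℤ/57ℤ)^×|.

57 = 3 · 19.
φ(3) = 3 − 1 = 2.
φ(19) = 19 − 1 = 18.
Multiply: 2 · 18 = 36.

36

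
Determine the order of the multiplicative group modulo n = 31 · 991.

φ(31) = 31 − 1 = 30.
φ(991) = 991 − 1 = 990.
Since φ is multiplicative, φ(30721) = 30 · 990 = 29700.

29700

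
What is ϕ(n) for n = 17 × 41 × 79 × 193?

9584640

φ(17) = 17 − 1 = 16.
φ(41) = 41 − 1 = 40.
φ(79) = 79 − 1 = 78.
φ(193) = 193 − 1 = 192.
Multiply: 16 · 40 · 78 · 192 = 9584640.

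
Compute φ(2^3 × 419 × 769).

1284096

φ(2577688) = 2577688 · (1 − 1/2) · (1 − 1/419) · (1 − 1/769)
       = 2577688 · 321024/644422 = 1284096.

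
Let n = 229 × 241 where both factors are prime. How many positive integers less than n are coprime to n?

For distinct primes, φ(pq) = (p−1)(q−1) = 228 × 240 = 54720.

54720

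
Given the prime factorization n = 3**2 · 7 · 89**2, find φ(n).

281952

φ(3^2) = 3^1·(3−1) = 3·2 = 6.
φ(7) = 7 − 1 = 6.
φ(89^2) = 89^2 − 89^1 = 7921 − 89 = 7832.
Multiply: 6 · 6 · 7832 = 281952.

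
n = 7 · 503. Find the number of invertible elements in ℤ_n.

3012

φ(7) = 7 − 1 = 6.
φ(503) = 503 − 1 = 502.
φ(3521) = 6 × 502 = 3012.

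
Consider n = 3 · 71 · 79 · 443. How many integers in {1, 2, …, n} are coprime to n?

4826640

φ(3) = 3 − 1 = 2.
φ(71) = 71 − 1 = 70.
φ(79) = 79 − 1 = 78.
φ(443) = 443 − 1 = 442.
Multiply: 2 · 70 · 78 · 442 = 4826640.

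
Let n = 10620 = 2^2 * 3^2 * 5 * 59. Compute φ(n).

2784

φ(2^2) = 2^2 − 2^1 = 4 − 2 = 2.
φ(3^2) = 3^1·(3−1) = 3·2 = 6.
φ(5) = 5 − 1 = 4.
φ(59) = 59 − 1 = 58.
Multiply: 2 · 6 · 4 · 58 = 2784.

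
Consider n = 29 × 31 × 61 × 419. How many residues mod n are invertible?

φ(22977541) = 22977541 · (1 − 1/29) · (1 − 1/31) · (1 − 1/61) · (1 − 1/419)
       = 22977541 · 21067200/22977541 = 21067200.

21067200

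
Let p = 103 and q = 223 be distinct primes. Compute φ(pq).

φ(n) = (p − 1)(q − 1) = (103−1)(223−1) = 102·222 = 22644.

22644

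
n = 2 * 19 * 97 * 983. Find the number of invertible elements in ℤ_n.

1696896

φ(2) = 2 − 1 = 1.
φ(19) = 19 − 1 = 18.
φ(97) = 97 − 1 = 96.
φ(983) = 983 − 1 = 982.
Multiply: 1 · 18 · 96 · 982 = 1696896.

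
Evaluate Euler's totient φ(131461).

First factor: 131461 = 11 × 17 × 19 × 37.
φ(131461) = 131461 · (1 − 1/11) · (1 − 1/17) · (1 − 1/19) · (1 − 1/37)
       = 131461 · 103680/131461 = 103680.

103680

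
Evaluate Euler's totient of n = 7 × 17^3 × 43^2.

50105664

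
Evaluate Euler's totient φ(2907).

1728

Factor 2907: 2907 = 3^2 · 17 · 19.
φ(3^2) = 3^2 − 3^1 = 9 − 3 = 6.
φ(17) = 17 − 1 = 16.
φ(19) = 19 − 1 = 18.
Multiply: 6 · 16 · 18 = 1728.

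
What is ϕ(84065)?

59136

Factor 84065: 84065 = 5 · 17 · 23 · 43.
φ(84065) = 84065 · (1 − 1/5) · (1 − 1/17) · (1 − 1/23) · (1 − 1/43)
       = 84065 · 59136/84065 = 59136.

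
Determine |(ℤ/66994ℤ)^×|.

First factor: 66994 = 2 · 19 · 41 · 43.
φ(66994) = 66994 · (1 − 1/2) · (1 − 1/19) · (1 − 1/41) · (1 − 1/43)
       = 66994 · 30240/66994 = 30240.

30240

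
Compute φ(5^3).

φ(5^3) = 5^3 − 5^2 = 125 − 25 = 100.

100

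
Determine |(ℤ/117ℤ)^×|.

72

First factor: 117 = 3^2 · 13.
φ(117) = 117 · (1 − 1/3) · (1 − 1/13)
       = 117 · 24/39 = 72.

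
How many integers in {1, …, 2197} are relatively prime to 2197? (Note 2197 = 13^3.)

2028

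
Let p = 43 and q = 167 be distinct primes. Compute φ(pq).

6972

φ(pq) = (p−1)(q−1) = 42 · 166 = 6972.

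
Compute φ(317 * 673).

212352

φ(317) = 317 − 1 = 316.
φ(673) = 673 − 1 = 672.
Multiply: 316 · 672 = 212352.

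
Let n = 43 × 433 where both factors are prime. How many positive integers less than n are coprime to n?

φ(18619) = 18619 · (1 − 1/43) · (1 − 1/433)
       = 18619 · 18144/18619 = 18144.

18144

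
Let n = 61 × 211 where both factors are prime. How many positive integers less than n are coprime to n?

φ(n) = (p − 1)(q − 1) = (61−1)(211−1) = 60·210 = 12600.

12600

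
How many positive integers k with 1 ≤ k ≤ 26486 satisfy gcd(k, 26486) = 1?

11520

Prime factorization: 26486 = 2 · 17 · 19 · 41.
φ(2) = 2 − 1 = 1.
φ(17) = 17 − 1 = 16.
φ(19) = 19 − 1 = 18.
φ(41) = 41 − 1 = 40.
Multiply: 1 · 16 · 18 · 40 = 11520.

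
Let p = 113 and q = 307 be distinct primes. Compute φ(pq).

φ(34691) = 34691 · (1 − 1/113) · (1 − 1/307)
       = 34691 · 34272/34691 = 34272.

34272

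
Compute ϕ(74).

36

74 = 2 × 37.
φ(2) = 2 − 1 = 1.
φ(37) = 37 − 1 = 36.
Multiply: 1 · 36 = 36.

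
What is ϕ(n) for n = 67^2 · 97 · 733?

310742784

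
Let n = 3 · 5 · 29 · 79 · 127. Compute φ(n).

φ(4364355) = 4364355 · (1 − 1/3) · (1 − 1/5) · (1 − 1/29) · (1 − 1/79) · (1 − 1/127)
       = 4364355 · 2201472/4364355 = 2201472.

2201472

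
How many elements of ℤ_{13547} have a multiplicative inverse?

11880

Prime factorization: 13547 = 19 * 23 * 31.
φ(19) = 19 − 1 = 18.
φ(23) = 23 − 1 = 22.
φ(31) = 31 − 1 = 30.
Multiply: 18 · 22 · 30 = 11880.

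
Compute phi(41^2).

φ(41^2) = 41^2 − 41^1 = 1681 − 41 = 1640.

1640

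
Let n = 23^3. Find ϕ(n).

φ(12167) = 12167 · (1 − 1/23)
       = 12167 · 22/23 = 11638.

11638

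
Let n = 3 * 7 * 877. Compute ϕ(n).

10512

φ(18417) = 18417 · (1 − 1/3) · (1 − 1/7) · (1 − 1/877)
       = 18417 · 10512/18417 = 10512.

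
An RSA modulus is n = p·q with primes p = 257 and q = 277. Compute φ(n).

φ(n) = (p − 1)(q − 1) = (257−1)(277−1) = 256·276 = 70656.

70656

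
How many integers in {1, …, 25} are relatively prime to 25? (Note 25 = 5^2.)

φ(5^2) = 5^1·(5−1) = 5·4 = 20.

20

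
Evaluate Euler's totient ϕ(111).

72

111 = 3 × 37.
φ(3) = 3 − 1 = 2.
φ(37) = 37 − 1 = 36.
φ(111) = 2 × 36 = 72.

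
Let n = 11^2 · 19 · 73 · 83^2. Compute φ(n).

φ(11^2) = 11^2 − 11^1 = 121 − 11 = 110.
φ(19) = 19 − 1 = 18.
φ(73) = 73 − 1 = 72.
φ(83^2) = 83^1·(83−1) = 83·82 = 6806.
Multiply: 110 · 18 · 72 · 6806 = 970263360.

970263360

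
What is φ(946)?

420

Prime factorization: 946 = 2 × 11 × 43.
φ(2) = 2 − 1 = 1.
φ(11) = 11 − 1 = 10.
φ(43) = 43 − 1 = 42.
Since φ is multiplicative, φ(946) = 1 · 10 · 42 = 420.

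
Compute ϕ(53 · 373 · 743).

14353248

φ(53) = 53 − 1 = 52.
φ(373) = 373 − 1 = 372.
φ(743) = 743 − 1 = 742.
φ(14688367) = 52 × 372 × 742 = 14353248.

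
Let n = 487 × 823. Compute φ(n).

φ(487) = 487 − 1 = 486.
φ(823) = 823 − 1 = 822.
Since φ is multiplicative, φ(400801) = 486 · 822 = 399492.

399492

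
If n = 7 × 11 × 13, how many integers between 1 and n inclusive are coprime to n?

φ(7) = 7 − 1 = 6.
φ(11) = 11 − 1 = 10.
φ(13) = 13 − 1 = 12.
Since φ is multiplicative, φ(1001) = 6 · 10 · 12 = 720.

720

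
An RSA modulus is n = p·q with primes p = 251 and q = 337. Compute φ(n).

φ(pq) = (p−1)(q−1) = 250 · 336 = 84000.

84000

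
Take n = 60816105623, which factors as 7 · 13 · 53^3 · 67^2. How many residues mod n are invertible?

φ(7) = 7 − 1 = 6.
φ(13) = 13 − 1 = 12.
φ(53^3) = 53^2·(53−1) = 2809·52 = 146068.
φ(67^2) = 67^1·(67−1) = 67·66 = 4422.
Multiply: 6 · 12 · 146068 · 4422 = 46505714112.

46505714112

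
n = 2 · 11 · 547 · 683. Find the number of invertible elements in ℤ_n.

φ(2) = 2 − 1 = 1.
φ(11) = 11 − 1 = 10.
φ(547) = 547 − 1 = 546.
φ(683) = 683 − 1 = 682.
Since φ is multiplicative, φ(8219222) = 1 · 10 · 546 · 682 = 3723720.

3723720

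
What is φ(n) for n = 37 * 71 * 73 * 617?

111767040

φ(118322707) = 118322707 · (1 − 1/37) · (1 − 1/71) · (1 − 1/73) · (1 − 1/617)
       = 118322707 · 111767040/118322707 = 111767040.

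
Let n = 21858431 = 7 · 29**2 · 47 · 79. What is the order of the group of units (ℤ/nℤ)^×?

φ(21858431) = 21858431 · (1 − 1/7) · (1 − 1/29) · (1 − 1/47) · (1 − 1/79)
       = 21858431 · 602784/753739 = 17480736.

17480736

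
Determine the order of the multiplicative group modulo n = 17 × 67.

φ(17) = 17 − 1 = 16.
φ(67) = 67 − 1 = 66.
φ(1139) = 16 × 66 = 1056.

1056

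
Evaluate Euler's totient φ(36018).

11088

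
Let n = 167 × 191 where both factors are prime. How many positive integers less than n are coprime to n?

31540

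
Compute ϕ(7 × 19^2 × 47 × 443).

φ(52614667) = 52614667 · (1 − 1/7) · (1 − 1/19) · (1 − 1/47) · (1 − 1/443)
       = 52614667 · 2195856/2769193 = 41721264.

41721264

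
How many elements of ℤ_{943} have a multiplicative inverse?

Prime factorization: 943 = 23 × 41.
φ(943) = 943 · (1 − 1/23) · (1 − 1/41)
       = 943 · 880/943 = 880.

880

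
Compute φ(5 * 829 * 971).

φ(5) = 5 − 1 = 4.
φ(829) = 829 − 1 = 828.
φ(971) = 971 − 1 = 970.
φ(4024795) = 4 × 828 × 970 = 3212640.

3212640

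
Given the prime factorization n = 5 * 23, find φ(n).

φ(115) = 115 · (1 − 1/5) · (1 − 1/23)
       = 115 · 88/115 = 88.

88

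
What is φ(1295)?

864

1295 = 5 * 7 * 37.
φ(5) = 5 − 1 = 4.
φ(7) = 7 − 1 = 6.
φ(37) = 37 − 1 = 36.
Multiply: 4 · 6 · 36 = 864.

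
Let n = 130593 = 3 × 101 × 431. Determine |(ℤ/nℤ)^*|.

86000

φ(130593) = 130593 · (1 − 1/3) · (1 − 1/101) · (1 − 1/431)
       = 130593 · 86000/130593 = 86000.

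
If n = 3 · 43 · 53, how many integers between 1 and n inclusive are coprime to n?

φ(3) = 3 − 1 = 2.
φ(43) = 43 − 1 = 42.
φ(53) = 53 − 1 = 52.
φ(6837) = 2 × 42 × 52 = 4368.

4368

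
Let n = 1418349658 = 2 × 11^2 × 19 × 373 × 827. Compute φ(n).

608398560

φ(2) = 2 − 1 = 1.
φ(11^2) = 11^1·(11−1) = 11·10 = 110.
φ(19) = 19 − 1 = 18.
φ(373) = 373 − 1 = 372.
φ(827) = 827 − 1 = 826.
Multiply: 1 · 110 · 18 · 372 · 826 = 608398560.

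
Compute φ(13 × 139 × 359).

592848

φ(648713) = 648713 · (1 − 1/13) · (1 − 1/139) · (1 − 1/359)
       = 648713 · 592848/648713 = 592848.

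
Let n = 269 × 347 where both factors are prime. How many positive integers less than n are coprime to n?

92728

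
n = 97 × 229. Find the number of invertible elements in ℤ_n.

21888

φ(97) = 97 − 1 = 96.
φ(229) = 229 − 1 = 228.
Multiply: 96 · 228 = 21888.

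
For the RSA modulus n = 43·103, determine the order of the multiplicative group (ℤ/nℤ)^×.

4284

φ(4429) = 4429 · (1 − 1/43) · (1 − 1/103)
       = 4429 · 4284/4429 = 4284.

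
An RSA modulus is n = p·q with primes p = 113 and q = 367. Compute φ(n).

φ(n) = (p − 1)(q − 1) = (113−1)(367−1) = 112·366 = 40992.

40992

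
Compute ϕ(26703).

16632

26703 = 3^3 * 23 * 43.
φ(26703) = 26703 · (1 − 1/3) · (1 − 1/23) · (1 − 1/43)
       = 26703 · 1848/2967 = 16632.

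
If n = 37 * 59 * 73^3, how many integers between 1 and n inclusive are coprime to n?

801140544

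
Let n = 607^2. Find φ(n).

367842

φ(607^2) = 607^2 − 607^1 = 368449 − 607 = 367842.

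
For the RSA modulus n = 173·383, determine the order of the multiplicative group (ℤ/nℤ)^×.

φ(n) = (p − 1)(q − 1) = (173−1)(383−1) = 172·382 = 65704.

65704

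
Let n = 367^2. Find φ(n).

φ(134689) = 134689 · (1 − 1/367)
       = 134689 · 366/367 = 134322.

134322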